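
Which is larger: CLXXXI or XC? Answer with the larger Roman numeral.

CLXXXI = 181
XC = 90
181 is larger

CLXXXI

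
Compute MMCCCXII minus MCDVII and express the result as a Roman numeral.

MMCCCXII = 2312
MCDVII = 1407
2312 - 1407 = 905

CMV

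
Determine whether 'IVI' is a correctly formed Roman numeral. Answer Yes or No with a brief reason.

'IVI': I cannot come right after the subtractive pair IV: once I is subtracted in IV, the next symbol must be smaller than I

No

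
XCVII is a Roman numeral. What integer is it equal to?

XCVII: XC=90, V=5, I=1, I=1
90 + 5 + 1 + 1 = 97

97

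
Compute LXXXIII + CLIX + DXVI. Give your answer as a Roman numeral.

LXXXIII = 83, CLIX = 159, DXVI = 516
83 + 159 = 242
242 + 516 = 758

DCCLVIII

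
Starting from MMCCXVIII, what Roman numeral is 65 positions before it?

MMCCXVIII = 2218
2218 - 65 = 2153

MMCLIII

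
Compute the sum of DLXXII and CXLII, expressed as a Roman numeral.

DLXXII = 572
CXLII = 142
572 + 142 = 714

DCCXIV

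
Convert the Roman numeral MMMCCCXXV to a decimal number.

MMMCCCXXV: M=1000, M=1000, M=1000, C=100, C=100, C=100, X=10, X=10, V=5
1000 + 1000 + 1000 + 100 + 100 + 100 + 10 + 10 + 5 = 3325

3325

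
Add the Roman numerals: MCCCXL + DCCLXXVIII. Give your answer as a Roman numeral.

MCCCXL = 1340
DCCLXXVIII = 778
1340 + 778 = 2118

MMCXVIII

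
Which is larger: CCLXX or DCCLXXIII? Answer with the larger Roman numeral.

CCLXX = 270
DCCLXXIII = 773
773 is larger

DCCLXXIII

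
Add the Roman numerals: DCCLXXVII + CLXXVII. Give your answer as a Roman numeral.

DCCLXXVII = 777
CLXXVII = 177
777 + 177 = 954

CMLIV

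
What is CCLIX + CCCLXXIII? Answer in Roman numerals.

CCLIX = 259
CCCLXXIII = 373
259 + 373 = 632

DCXXXII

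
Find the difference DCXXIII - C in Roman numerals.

DCXXIII = 623
C = 100
623 - 100 = 523

DXXIII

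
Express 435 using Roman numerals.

Convert 435 to Roman numerals:
  435 contains 1×400 (CD)
  35 contains 3×10 (XXX)
  5 contains 1×5 (V)

CDXXXV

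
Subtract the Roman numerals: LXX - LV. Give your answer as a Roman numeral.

LXX = 70
LV = 55
70 - 55 = 15

XV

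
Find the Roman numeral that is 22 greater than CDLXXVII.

CDLXXVII = 477
477 + 22 = 499

CDXCIX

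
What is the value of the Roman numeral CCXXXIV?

CCXXXIV: C=100, C=100, X=10, X=10, X=10, IV=4
100 + 100 + 10 + 10 + 10 + 4 = 234

234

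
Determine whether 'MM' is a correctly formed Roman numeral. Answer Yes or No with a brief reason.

'MM': Check the rules: uses only the symbols I, V, X, L, C, D, M; no symbol is repeated more than three times in a row; V, L and D each appear at most once; no smaller symbol precedes a larger one (values never increase from left to right). Value: M (1000) + M (1000) = 2000. So it is a valid standard Roman numeral.

Yes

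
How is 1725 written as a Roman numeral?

Convert 1725 to Roman numerals:
  1725 contains 1×1000 (M)
  725 contains 1×500 (D)
  225 contains 2×100 (CC)
  25 contains 2×10 (XX)
  5 contains 1×5 (V)

MDCCXXV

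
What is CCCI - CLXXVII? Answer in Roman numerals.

CCCI = 301
CLXXVII = 177
301 - 177 = 124

CXXIV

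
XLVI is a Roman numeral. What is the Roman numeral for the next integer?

XLVI = 46; next is 47

XLVII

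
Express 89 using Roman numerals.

Convert 89 to Roman numerals:
  89 contains 1×50 (L)
  39 contains 3×10 (XXX)
  9 contains 1×9 (IX)

LXXXIX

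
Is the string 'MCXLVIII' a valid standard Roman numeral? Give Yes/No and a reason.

'MCXLVIII': Check the rules: uses only the symbols I, V, X, L, C, D, M; no symbol is repeated more than three times in a row; V, L and D each appear at most once; the only place a smaller symbol precedes a larger one is the allowed subtractive pair XL, the symbol right after such a pair (if any) is smaller than the pair's first symbol, and otherwise the values never increase from left to right. Value: M (1000) + C (100) + XL (40) + V (5) + I (1) + I (1) + I (1) = 1148. So it is a valid standard Roman numeral.

Yes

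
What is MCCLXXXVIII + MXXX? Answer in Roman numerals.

MCCLXXXVIII = 1288
MXXX = 1030
1288 + 1030 = 2318

MMCCCXVIII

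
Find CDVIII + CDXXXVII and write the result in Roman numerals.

CDVIII = 408
CDXXXVII = 437
408 + 437 = 845

DCCCXLV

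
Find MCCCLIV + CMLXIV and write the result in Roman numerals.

MCCCLIV = 1354
CMLXIV = 964
1354 + 964 = 2318

MMCCCXVIII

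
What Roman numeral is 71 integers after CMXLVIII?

CMXLVIII = 948
948 + 71 = 1019

MXIX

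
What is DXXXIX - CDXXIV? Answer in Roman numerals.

DXXXIX = 539
CDXXIV = 424
539 - 424 = 115

CXV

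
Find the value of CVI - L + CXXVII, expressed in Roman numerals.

CVI = 106, L = 50, CXXVII = 127
106 - 50 = 56
56 + 127 = 183

CLXXXIII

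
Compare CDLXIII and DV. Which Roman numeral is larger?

CDLXIII = 463
DV = 505
505 is larger

DV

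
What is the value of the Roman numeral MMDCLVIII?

MMDCLVIII: M=1000, M=1000, D=500, C=100, L=50, V=5, I=1, I=1, I=1
1000 + 1000 + 500 + 100 + 50 + 5 + 1 + 1 + 1 = 2658

2658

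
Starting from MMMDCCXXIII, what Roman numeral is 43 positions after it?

MMMDCCXXIII = 3723
3723 + 43 = 3766

MMMDCCLXVI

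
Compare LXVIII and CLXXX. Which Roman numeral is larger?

LXVIII = 68
CLXXX = 180
180 is larger

CLXXX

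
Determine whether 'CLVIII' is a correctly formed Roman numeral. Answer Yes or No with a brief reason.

'CLVIII': Check the rules: uses only the symbols I, V, X, L, C, D, M; no symbol is repeated more than three times in a row; V, L and D each appear at most once; no smaller symbol precedes a larger one (values never increase from left to right). Value: C (100) + L (50) + V (5) + I (1) + I (1) + I (1) = 158. So it is a valid standard Roman numeral.

Yes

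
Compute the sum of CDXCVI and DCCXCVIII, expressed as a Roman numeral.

CDXCVI = 496
DCCXCVIII = 798
496 + 798 = 1294

MCCXCIV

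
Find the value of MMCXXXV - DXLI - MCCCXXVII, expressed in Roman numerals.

MMCXXXV = 2135, DXLI = 541, MCCCXXVII = 1327
2135 - 541 = 1594
1594 - 1327 = 267

CCLXVII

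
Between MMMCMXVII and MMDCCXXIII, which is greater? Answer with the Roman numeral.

MMMCMXVII = 3917
MMDCCXXIII = 2723
3917 is larger

MMMCMXVII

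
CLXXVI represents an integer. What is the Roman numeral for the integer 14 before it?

CLXXVI = 176
176 - 14 = 162

CLXII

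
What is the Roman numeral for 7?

Convert 7 to Roman numerals:
  7 contains 1×5 (V)
  2 contains 2×1 (II)

VII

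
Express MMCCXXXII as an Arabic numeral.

MMCCXXXII: M=1000, M=1000, C=100, C=100, X=10, X=10, X=10, I=1, I=1
1000 + 1000 + 100 + 100 + 10 + 10 + 10 + 1 + 1 = 2232

2232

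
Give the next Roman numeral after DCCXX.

DCCXX = 720, so the next integer is 720 + 1 = 721

DCCXXI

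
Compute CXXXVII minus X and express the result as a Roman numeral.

CXXXVII = 137
X = 10
137 - 10 = 127

CXXVII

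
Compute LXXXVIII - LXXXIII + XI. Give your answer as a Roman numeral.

LXXXVIII = 88, LXXXIII = 83, XI = 11
88 - 83 = 5
5 + 11 = 16

XVI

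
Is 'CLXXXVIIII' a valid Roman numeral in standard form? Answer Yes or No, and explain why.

'CLXXXVIIII': More than 3 consecutive I's

No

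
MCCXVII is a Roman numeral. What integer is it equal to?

MCCXVII: M=1000, C=100, C=100, X=10, V=5, I=1, I=1
1000 + 100 + 100 + 10 + 5 + 1 + 1 = 1217

1217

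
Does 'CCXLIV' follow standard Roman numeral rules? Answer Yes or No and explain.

'CCXLIV': Check the rules: uses only the symbols I, V, X, L, C, D, M; no symbol is repeated more than three times in a row; V, L and D each appear at most once; the only places a smaller symbol precedes a larger one are the allowed subtractive pairs XL, IV, the symbol right after such a pair (if any) is smaller than the pair's first symbol, and otherwise the values never increase from left to right. Value: C (100) + C (100) + XL (40) + IV (4) = 244. So it is a valid standard Roman numeral.

Yes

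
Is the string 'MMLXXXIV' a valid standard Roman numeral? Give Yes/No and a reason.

'MMLXXXIV': Check the rules: uses only the symbols I, V, X, L, C, D, M; no symbol is repeated more than three times in a row; V, L and D each appear at most once; the only place a smaller symbol precedes a larger one is the allowed subtractive pair IV, the symbol right after such a pair (if any) is smaller than the pair's first symbol, and otherwise the values never increase from left to right. Value: M (1000) + M (1000) + L (50) + X (10) + X (10) + X (10) + IV (4) = 2084. So it is a valid standard Roman numeral.

Yes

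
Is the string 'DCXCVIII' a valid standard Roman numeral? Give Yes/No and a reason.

'DCXCVIII': Check the rules: uses only the symbols I, V, X, L, C, D, M; no symbol is repeated more than three times in a row; V, L and D each appear at most once; the only place a smaller symbol precedes a larger one is the allowed subtractive pair XC, the symbol right after such a pair (if any) is smaller than the pair's first symbol, and otherwise the values never increase from left to right. Value: D (500) + C (100) + XC (90) + V (5) + I (1) + I (1) + I (1) = 698. So it is a valid standard Roman numeral.

Yes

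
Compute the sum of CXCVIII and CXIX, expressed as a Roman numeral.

CXCVIII = 198
CXIX = 119
198 + 119 = 317

CCCXVII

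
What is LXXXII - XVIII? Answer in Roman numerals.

LXXXII = 82
XVIII = 18
82 - 18 = 64

LXIV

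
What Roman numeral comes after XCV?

XCV = 95, so the next integer is 95 + 1 = 96

XCVI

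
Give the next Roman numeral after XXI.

XXI = 21, so the next integer is 21 + 1 = 22

XXII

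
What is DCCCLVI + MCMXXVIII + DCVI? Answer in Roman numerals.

DCCCLVI = 856, MCMXXVIII = 1928, DCVI = 606
856 + 1928 = 2784
2784 + 606 = 3390

MMMCCCXC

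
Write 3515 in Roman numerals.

Convert 3515 to Roman numerals:
  3515 contains 3×1000 (MMM)
  515 contains 1×500 (D)
  15 contains 1×10 (X)
  5 contains 1×5 (V)

MMMDXV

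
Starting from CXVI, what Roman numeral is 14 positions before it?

CXVI = 116
116 - 14 = 102

CII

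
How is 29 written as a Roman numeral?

Convert 29 to Roman numerals:
  29 contains 2×10 (XX)
  9 contains 1×9 (IX)

XXIX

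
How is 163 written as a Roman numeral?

Convert 163 to Roman numerals:
  163 contains 1×100 (C)
  63 contains 1×50 (L)
  13 contains 1×10 (X)
  3 contains 3×1 (III)

CLXIII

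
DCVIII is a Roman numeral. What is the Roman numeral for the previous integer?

DCVIII = 608, so the previous integer is 608 - 1 = 607

DCVII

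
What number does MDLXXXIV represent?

MDLXXXIV: M=1000, D=500, L=50, X=10, X=10, X=10, IV=4
1000 + 500 + 50 + 10 + 10 + 10 + 4 = 1584

1584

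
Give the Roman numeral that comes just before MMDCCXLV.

MMDCCXLV = 2745; previous is 2744

MMDCCXLIV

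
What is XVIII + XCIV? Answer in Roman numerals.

XVIII = 18
XCIV = 94
18 + 94 = 112

CXII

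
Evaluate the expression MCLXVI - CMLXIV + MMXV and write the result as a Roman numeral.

MCLXVI = 1166, CMLXIV = 964, MMXV = 2015
1166 - 964 = 202
202 + 2015 = 2217

MMCCXVII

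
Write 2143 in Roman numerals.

Convert 2143 to Roman numerals:
  2143 contains 2×1000 (MM)
  143 contains 1×100 (C)
  43 contains 1×40 (XL)
  3 contains 3×1 (III)

MMCXLIII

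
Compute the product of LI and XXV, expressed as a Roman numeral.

LI = 51
XXV = 25
51 × 25 = 1275

MCCLXXV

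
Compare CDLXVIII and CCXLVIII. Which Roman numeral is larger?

CDLXVIII = 468
CCXLVIII = 248
468 is larger

CDLXVIII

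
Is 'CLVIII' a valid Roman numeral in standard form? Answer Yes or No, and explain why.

'CLVIII': Check the rules: uses only the symbols I, V, X, L, C, D, M; no symbol is repeated more than three times in a row; V, L and D each appear at most once; no smaller symbol precedes a larger one (values never increase from left to right). Value: C (100) + L (50) + V (5) + I (1) + I (1) + I (1) = 158. So it is a valid standard Roman numeral.

Yes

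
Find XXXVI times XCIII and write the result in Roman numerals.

XXXVI = 36
XCIII = 93
36 × 93 = 3348

MMMCCCXLVIII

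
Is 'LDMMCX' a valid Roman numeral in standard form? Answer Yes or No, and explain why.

'LDMMCX': Invalid subtractive combination: LD

No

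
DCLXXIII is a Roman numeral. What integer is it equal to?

DCLXXIII: D=500, C=100, L=50, X=10, X=10, I=1, I=1, I=1
500 + 100 + 50 + 10 + 10 + 1 + 1 + 1 = 673

673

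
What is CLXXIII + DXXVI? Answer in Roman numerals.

CLXXIII = 173
DXXVI = 526
173 + 526 = 699

DCXCIX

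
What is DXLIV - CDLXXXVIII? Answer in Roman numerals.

DXLIV = 544
CDLXXXVIII = 488
544 - 488 = 56

LVI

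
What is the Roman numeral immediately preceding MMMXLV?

MMMXLV = 3045; previous is 3044

MMMXLIV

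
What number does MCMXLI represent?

MCMXLI: M=1000, CM=900, XL=40, I=1
1000 + 900 + 40 + 1 = 1941

1941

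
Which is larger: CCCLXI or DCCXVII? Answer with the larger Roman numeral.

CCCLXI = 361
DCCXVII = 717
717 is larger

DCCXVII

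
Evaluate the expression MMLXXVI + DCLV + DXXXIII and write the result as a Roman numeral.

MMLXXVI = 2076, DCLV = 655, DXXXIII = 533
2076 + 655 = 2731
2731 + 533 = 3264

MMMCCLXIV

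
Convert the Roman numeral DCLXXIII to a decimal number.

DCLXXIII: D=500, C=100, L=50, X=10, X=10, I=1, I=1, I=1
500 + 100 + 50 + 10 + 10 + 1 + 1 + 1 = 673

673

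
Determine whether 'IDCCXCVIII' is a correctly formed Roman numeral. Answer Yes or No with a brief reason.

'IDCCXCVIII': Invalid subtractive combination: ID

No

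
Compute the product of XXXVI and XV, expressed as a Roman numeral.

XXXVI = 36
XV = 15
36 × 15 = 540

DXL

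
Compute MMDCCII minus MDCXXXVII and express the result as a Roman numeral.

MMDCCII = 2702
MDCXXXVII = 1637
2702 - 1637 = 1065

MLXV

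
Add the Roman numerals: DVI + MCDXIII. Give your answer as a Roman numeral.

DVI = 506
MCDXIII = 1413
506 + 1413 = 1919

MCMXIX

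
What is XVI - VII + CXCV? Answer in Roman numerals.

XVI = 16, VII = 7, CXCV = 195
16 - 7 = 9
9 + 195 = 204

CCIV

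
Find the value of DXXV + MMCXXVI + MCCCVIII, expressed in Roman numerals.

DXXV = 525, MMCXXVI = 2126, MCCCVIII = 1308
525 + 2126 = 2651
2651 + 1308 = 3959

MMMCMLIX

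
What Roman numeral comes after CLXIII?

CLXIII = 163; next is 164

CLXIV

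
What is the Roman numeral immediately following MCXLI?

MCXLI = 1141; next is 1142

MCXLII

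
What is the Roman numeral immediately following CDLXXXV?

CDLXXXV = 485; next is 486

CDLXXXVI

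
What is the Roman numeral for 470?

Convert 470 to Roman numerals:
  470 contains 1×400 (CD)
  70 contains 1×50 (L)
  20 contains 2×10 (XX)

CDLXX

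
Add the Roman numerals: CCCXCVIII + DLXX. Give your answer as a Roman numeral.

CCCXCVIII = 398
DLXX = 570
398 + 570 = 968

CMLXVIII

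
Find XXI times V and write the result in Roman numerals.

XXI = 21
V = 5
21 × 5 = 105

CV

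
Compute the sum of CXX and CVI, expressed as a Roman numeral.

CXX = 120
CVI = 106
120 + 106 = 226

CCXXVI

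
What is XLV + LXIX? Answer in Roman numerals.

XLV = 45
LXIX = 69
45 + 69 = 114

CXIV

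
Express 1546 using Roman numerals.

Convert 1546 to Roman numerals:
  1546 contains 1×1000 (M)
  546 contains 1×500 (D)
  46 contains 1×40 (XL)
  6 contains 1×5 (V)
  1 contains 1×1 (I)

MDXLVI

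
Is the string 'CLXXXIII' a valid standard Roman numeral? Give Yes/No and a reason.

'CLXXXIII': Check the rules: uses only the symbols I, V, X, L, C, D, M; no symbol is repeated more than three times in a row; V, L and D each appear at most once; no smaller symbol precedes a larger one (values never increase from left to right). Value: C (100) + L (50) + X (10) + X (10) + X (10) + I (1) + I (1) + I (1) = 183. So it is a valid standard Roman numeral.

Yes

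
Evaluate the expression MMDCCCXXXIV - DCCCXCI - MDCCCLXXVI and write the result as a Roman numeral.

MMDCCCXXXIV = 2834, DCCCXCI = 891, MDCCCLXXVI = 1876
2834 - 891 = 1943
1943 - 1876 = 67

LXVII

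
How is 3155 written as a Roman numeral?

Convert 3155 to Roman numerals:
  3155 contains 3×1000 (MMM)
  155 contains 1×100 (C)
  55 contains 1×50 (L)
  5 contains 1×5 (V)

MMMCLV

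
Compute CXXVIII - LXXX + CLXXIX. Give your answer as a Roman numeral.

CXXVIII = 128, LXXX = 80, CLXXIX = 179
128 - 80 = 48
48 + 179 = 227

CCXXVII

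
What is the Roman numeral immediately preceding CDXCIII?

CDXCIII = 493; previous is 492

CDXCII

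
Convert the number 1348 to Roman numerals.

Convert 1348 to Roman numerals:
  1348 contains 1×1000 (M)
  348 contains 3×100 (CCC)
  48 contains 1×40 (XL)
  8 contains 1×5 (V)
  3 contains 3×1 (III)

MCCCXLVIII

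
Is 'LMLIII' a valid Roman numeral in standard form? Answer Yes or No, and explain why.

'LMLIII': L should not appear more than once

No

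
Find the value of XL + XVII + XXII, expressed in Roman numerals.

XL = 40, XVII = 17, XXII = 22
40 + 17 = 57
57 + 22 = 79

LXXIX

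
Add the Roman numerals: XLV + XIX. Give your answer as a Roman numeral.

XLV = 45
XIX = 19
45 + 19 = 64

LXIV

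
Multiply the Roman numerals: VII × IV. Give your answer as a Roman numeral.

VII = 7
IV = 4
7 × 4 = 28

XXVIII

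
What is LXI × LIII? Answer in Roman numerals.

LXI = 61
LIII = 53
61 × 53 = 3233

MMMCCXXXIII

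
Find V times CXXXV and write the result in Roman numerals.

V = 5
CXXXV = 135
5 × 135 = 675

DCLXXV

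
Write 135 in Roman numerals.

Convert 135 to Roman numerals:
  135 contains 1×100 (C)
  35 contains 3×10 (XXX)
  5 contains 1×5 (V)

CXXXV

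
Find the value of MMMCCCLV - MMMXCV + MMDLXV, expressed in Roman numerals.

MMMCCCLV = 3355, MMMXCV = 3095, MMDLXV = 2565
3355 - 3095 = 260
260 + 2565 = 2825

MMDCCCXXV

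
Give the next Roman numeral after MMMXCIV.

MMMXCIV = 3094; next is 3095

MMMXCV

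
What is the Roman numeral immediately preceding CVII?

CVII = 107, so the previous integer is 107 - 1 = 106

CVI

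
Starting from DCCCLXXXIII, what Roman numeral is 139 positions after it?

DCCCLXXXIII = 883
883 + 139 = 1022

MXXII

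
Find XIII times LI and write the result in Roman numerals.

XIII = 13
LI = 51
13 × 51 = 663

DCLXIII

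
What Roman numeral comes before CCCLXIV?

CCCLXIV = 364, so the previous integer is 364 - 1 = 363

CCCLXIII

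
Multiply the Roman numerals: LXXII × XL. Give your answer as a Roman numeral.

LXXII = 72
XL = 40
72 × 40 = 2880

MMDCCCLXXX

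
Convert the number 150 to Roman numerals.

Convert 150 to Roman numerals:
  150 contains 1×100 (C)
  50 contains 1×50 (L)

CL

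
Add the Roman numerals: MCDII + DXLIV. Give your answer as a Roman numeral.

MCDII = 1402
DXLIV = 544
1402 + 544 = 1946

MCMXLVI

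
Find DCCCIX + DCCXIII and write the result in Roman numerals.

DCCCIX = 809
DCCXIII = 713
809 + 713 = 1522

MDXXII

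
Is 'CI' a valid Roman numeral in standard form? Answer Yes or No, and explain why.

'CI': Check the rules: uses only the symbols I, V, X, L, C, D, M; no symbol is repeated more than three times in a row; V, L and D each appear at most once; no smaller symbol precedes a larger one (values never increase from left to right). Value: C (100) + I (1) = 101. So it is a valid standard Roman numeral.

Yes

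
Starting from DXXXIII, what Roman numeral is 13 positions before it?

DXXXIII = 533
533 - 13 = 520

DXX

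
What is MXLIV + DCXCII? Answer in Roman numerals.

MXLIV = 1044
DCXCII = 692
1044 + 692 = 1736

MDCCXXXVI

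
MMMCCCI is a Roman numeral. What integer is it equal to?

MMMCCCI: M=1000, M=1000, M=1000, C=100, C=100, C=100, I=1
1000 + 1000 + 1000 + 100 + 100 + 100 + 1 = 3301

3301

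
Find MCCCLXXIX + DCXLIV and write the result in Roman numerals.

MCCCLXXIX = 1379
DCXLIV = 644
1379 + 644 = 2023

MMXXIII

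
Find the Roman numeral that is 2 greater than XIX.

XIX = 19
19 + 2 = 21

XXI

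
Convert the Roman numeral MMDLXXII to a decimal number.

MMDLXXII: M=1000, M=1000, D=500, L=50, X=10, X=10, I=1, I=1
1000 + 1000 + 500 + 50 + 10 + 10 + 1 + 1 = 2572

2572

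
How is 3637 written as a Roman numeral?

Convert 3637 to Roman numerals:
  3637 contains 3×1000 (MMM)
  637 contains 1×500 (D)
  137 contains 1×100 (C)
  37 contains 3×10 (XXX)
  7 contains 1×5 (V)
  2 contains 2×1 (II)

MMMDCXXXVII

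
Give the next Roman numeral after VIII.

VIII = 8; next is 9

IX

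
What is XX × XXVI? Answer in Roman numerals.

XX = 20
XXVI = 26
20 × 26 = 520

DXX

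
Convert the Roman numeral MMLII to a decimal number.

MMLII: M=1000, M=1000, L=50, I=1, I=1
1000 + 1000 + 50 + 1 + 1 = 2052

2052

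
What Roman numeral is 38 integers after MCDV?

MCDV = 1405
1405 + 38 = 1443

MCDXLIII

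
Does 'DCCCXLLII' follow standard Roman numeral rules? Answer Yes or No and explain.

'DCCCXLLII': L should not appear more than once

No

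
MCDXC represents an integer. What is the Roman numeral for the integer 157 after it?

MCDXC = 1490
1490 + 157 = 1647

MDCXLVII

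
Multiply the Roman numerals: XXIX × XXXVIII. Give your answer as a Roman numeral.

XXIX = 29
XXXVIII = 38
29 × 38 = 1102

MCII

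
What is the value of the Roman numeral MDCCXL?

MDCCXL: M=1000, D=500, C=100, C=100, XL=40
1000 + 500 + 100 + 100 + 40 = 1740

1740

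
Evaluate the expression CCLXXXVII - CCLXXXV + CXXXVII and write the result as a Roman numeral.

CCLXXXVII = 287, CCLXXXV = 285, CXXXVII = 137
287 - 285 = 2
2 + 137 = 139

CXXXIX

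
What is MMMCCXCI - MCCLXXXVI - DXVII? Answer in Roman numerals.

MMMCCXCI = 3291, MCCLXXXVI = 1286, DXVII = 517
3291 - 1286 = 2005
2005 - 517 = 1488

MCDLXXXVIII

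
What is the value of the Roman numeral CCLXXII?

CCLXXII: C=100, C=100, L=50, X=10, X=10, I=1, I=1
100 + 100 + 50 + 10 + 10 + 1 + 1 = 272

272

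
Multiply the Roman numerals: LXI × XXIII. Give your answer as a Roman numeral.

LXI = 61
XXIII = 23
61 × 23 = 1403

MCDIII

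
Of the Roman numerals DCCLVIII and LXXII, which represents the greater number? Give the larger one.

DCCLVIII = 758
LXXII = 72
758 is larger

DCCLVIII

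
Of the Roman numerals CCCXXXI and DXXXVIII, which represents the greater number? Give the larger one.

CCCXXXI = 331
DXXXVIII = 538
538 is larger

DXXXVIII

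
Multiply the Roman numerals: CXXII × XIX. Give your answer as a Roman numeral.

CXXII = 122
XIX = 19
122 × 19 = 2318

MMCCCXVIII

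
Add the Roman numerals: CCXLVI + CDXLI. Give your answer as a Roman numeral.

CCXLVI = 246
CDXLI = 441
246 + 441 = 687

DCLXXXVII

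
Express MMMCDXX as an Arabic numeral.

MMMCDXX: M=1000, M=1000, M=1000, CD=400, X=10, X=10
1000 + 1000 + 1000 + 400 + 10 + 10 = 3420

3420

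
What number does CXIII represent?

CXIII: C=100, X=10, I=1, I=1, I=1
100 + 10 + 1 + 1 + 1 = 113

113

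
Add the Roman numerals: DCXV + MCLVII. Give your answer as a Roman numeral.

DCXV = 615
MCLVII = 1157
615 + 1157 = 1772

MDCCLXXII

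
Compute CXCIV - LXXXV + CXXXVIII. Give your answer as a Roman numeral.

CXCIV = 194, LXXXV = 85, CXXXVIII = 138
194 - 85 = 109
109 + 138 = 247

CCXLVII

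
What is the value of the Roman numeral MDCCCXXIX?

MDCCCXXIX: M=1000, D=500, C=100, C=100, C=100, X=10, X=10, IX=9
1000 + 500 + 100 + 100 + 100 + 10 + 10 + 9 = 1829

1829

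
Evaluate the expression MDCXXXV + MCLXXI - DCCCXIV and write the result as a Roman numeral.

MDCXXXV = 1635, MCLXXI = 1171, DCCCXIV = 814
1635 + 1171 = 2806
2806 - 814 = 1992

MCMXCII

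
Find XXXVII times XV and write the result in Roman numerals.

XXXVII = 37
XV = 15
37 × 15 = 555

DLV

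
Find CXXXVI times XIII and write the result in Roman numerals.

CXXXVI = 136
XIII = 13
136 × 13 = 1768

MDCCLXVIII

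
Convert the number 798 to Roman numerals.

Convert 798 to Roman numerals:
  798 contains 1×500 (D)
  298 contains 2×100 (CC)
  98 contains 1×90 (XC)
  8 contains 1×5 (V)
  3 contains 3×1 (III)

DCCXCVIII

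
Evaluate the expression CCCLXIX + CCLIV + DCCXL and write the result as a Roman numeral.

CCCLXIX = 369, CCLIV = 254, DCCXL = 740
369 + 254 = 623
623 + 740 = 1363

MCCCLXIII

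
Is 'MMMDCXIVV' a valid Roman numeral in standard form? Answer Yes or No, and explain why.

'MMMDCXIVV': V should not appear more than once

No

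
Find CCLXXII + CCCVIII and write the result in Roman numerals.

CCLXXII = 272
CCCVIII = 308
272 + 308 = 580

DLXXX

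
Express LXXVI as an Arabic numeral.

LXXVI: L=50, X=10, X=10, V=5, I=1
50 + 10 + 10 + 5 + 1 = 76

76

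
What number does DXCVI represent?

DXCVI: D=500, XC=90, V=5, I=1
500 + 90 + 5 + 1 = 596

596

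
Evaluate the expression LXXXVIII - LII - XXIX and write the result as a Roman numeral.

LXXXVIII = 88, LII = 52, XXIX = 29
88 - 52 = 36
36 - 29 = 7

VII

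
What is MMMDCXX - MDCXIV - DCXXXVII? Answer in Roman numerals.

MMMDCXX = 3620, MDCXIV = 1614, DCXXXVII = 637
3620 - 1614 = 2006
2006 - 637 = 1369

MCCCLXIX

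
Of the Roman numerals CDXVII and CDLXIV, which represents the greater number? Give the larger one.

CDXVII = 417
CDLXIV = 464
464 is larger

CDLXIV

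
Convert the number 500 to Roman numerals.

Convert 500 to Roman numerals:
  500 contains 1×500 (D)

D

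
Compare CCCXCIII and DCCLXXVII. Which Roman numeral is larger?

CCCXCIII = 393
DCCLXXVII = 777
777 is larger

DCCLXXVII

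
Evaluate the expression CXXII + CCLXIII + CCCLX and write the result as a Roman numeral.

CXXII = 122, CCLXIII = 263, CCCLX = 360
122 + 263 = 385
385 + 360 = 745

DCCXLV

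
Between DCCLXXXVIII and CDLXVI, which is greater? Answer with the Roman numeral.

DCCLXXXVIII = 788
CDLXVI = 466
788 is larger

DCCLXXXVIII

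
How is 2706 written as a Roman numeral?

Convert 2706 to Roman numerals:
  2706 contains 2×1000 (MM)
  706 contains 1×500 (D)
  206 contains 2×100 (CC)
  6 contains 1×5 (V)
  1 contains 1×1 (I)

MMDCCVI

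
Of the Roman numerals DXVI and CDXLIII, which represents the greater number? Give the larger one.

DXVI = 516
CDXLIII = 443
516 is larger

DXVI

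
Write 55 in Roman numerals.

Convert 55 to Roman numerals:
  55 contains 1×50 (L)
  5 contains 1×5 (V)

LV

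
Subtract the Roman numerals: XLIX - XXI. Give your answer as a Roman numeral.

XLIX = 49
XXI = 21
49 - 21 = 28

XXVIII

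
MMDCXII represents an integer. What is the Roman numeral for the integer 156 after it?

MMDCXII = 2612
2612 + 156 = 2768

MMDCCLXVIII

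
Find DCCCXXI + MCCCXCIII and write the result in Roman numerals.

DCCCXXI = 821
MCCCXCIII = 1393
821 + 1393 = 2214

MMCCXIV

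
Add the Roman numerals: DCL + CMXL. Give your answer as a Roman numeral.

DCL = 650
CMXL = 940
650 + 940 = 1590

MDXC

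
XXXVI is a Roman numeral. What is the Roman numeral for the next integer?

XXXVI = 36; next is 37

XXXVII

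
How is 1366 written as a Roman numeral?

Convert 1366 to Roman numerals:
  1366 contains 1×1000 (M)
  366 contains 3×100 (CCC)
  66 contains 1×50 (L)
  16 contains 1×10 (X)
  6 contains 1×5 (V)
  1 contains 1×1 (I)

MCCCLXVI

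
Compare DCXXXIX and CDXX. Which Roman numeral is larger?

DCXXXIX = 639
CDXX = 420
639 is larger

DCXXXIX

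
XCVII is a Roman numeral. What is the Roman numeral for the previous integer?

XCVII = 97; previous is 96

XCVI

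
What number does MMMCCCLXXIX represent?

MMMCCCLXXIX: M=1000, M=1000, M=1000, C=100, C=100, C=100, L=50, X=10, X=10, IX=9
1000 + 1000 + 1000 + 100 + 100 + 100 + 50 + 10 + 10 + 9 = 3379

3379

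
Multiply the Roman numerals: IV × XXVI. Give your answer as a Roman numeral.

IV = 4
XXVI = 26
4 × 26 = 104

CIV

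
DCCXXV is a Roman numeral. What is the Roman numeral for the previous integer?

DCCXXV = 725, so the previous integer is 725 - 1 = 724

DCCXXIV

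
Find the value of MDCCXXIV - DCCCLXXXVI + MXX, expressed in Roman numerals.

MDCCXXIV = 1724, DCCCLXXXVI = 886, MXX = 1020
1724 - 886 = 838
838 + 1020 = 1858

MDCCCLVIII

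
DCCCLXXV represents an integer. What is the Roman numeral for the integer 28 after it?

DCCCLXXV = 875
875 + 28 = 903

CMIII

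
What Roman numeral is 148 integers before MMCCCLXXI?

MMCCCLXXI = 2371
2371 - 148 = 2223

MMCCXXIII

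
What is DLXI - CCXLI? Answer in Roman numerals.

DLXI = 561
CCXLI = 241
561 - 241 = 320

CCCXX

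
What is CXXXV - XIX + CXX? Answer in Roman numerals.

CXXXV = 135, XIX = 19, CXX = 120
135 - 19 = 116
116 + 120 = 236

CCXXXVI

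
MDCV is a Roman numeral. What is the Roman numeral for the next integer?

MDCV = 1605; next is 1606

MDCVI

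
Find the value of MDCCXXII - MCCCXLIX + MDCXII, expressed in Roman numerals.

MDCCXXII = 1722, MCCCXLIX = 1349, MDCXII = 1612
1722 - 1349 = 373
373 + 1612 = 1985

MCMLXXXV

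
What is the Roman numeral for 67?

Convert 67 to Roman numerals:
  67 contains 1×50 (L)
  17 contains 1×10 (X)
  7 contains 1×5 (V)
  2 contains 2×1 (II)

LXVII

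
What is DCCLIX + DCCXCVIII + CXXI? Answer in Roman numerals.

DCCLIX = 759, DCCXCVIII = 798, CXXI = 121
759 + 798 = 1557
1557 + 121 = 1678

MDCLXXVIII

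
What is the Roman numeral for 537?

Convert 537 to Roman numerals:
  537 contains 1×500 (D)
  37 contains 3×10 (XXX)
  7 contains 1×5 (V)
  2 contains 2×1 (II)

DXXXVII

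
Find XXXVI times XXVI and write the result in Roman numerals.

XXXVI = 36
XXVI = 26
36 × 26 = 936

CMXXXVI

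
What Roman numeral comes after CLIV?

CLIV = 154; next is 155

CLV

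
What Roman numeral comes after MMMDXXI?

MMMDXXI = 3521; next is 3522

MMMDXXII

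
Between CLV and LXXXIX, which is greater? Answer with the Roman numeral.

CLV = 155
LXXXIX = 89
155 is larger

CLV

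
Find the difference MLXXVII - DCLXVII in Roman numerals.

MLXXVII = 1077
DCLXVII = 667
1077 - 667 = 410

CDX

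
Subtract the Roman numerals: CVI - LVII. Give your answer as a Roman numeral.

CVI = 106
LVII = 57
106 - 57 = 49

XLIX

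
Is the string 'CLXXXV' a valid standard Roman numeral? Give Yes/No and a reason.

'CLXXXV': Check the rules: uses only the symbols I, V, X, L, C, D, M; no symbol is repeated more than three times in a row; V, L and D each appear at most once; no smaller symbol precedes a larger one (values never increase from left to right). Value: C (100) + L (50) + X (10) + X (10) + X (10) + V (5) = 185. So it is a valid standard Roman numeral.

Yes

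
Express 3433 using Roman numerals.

Convert 3433 to Roman numerals:
  3433 contains 3×1000 (MMM)
  433 contains 1×400 (CD)
  33 contains 3×10 (XXX)
  3 contains 3×1 (III)

MMMCDXXXIII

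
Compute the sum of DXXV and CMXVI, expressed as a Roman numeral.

DXXV = 525
CMXVI = 916
525 + 916 = 1441

MCDXLI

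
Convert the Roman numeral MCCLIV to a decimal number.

MCCLIV: M=1000, C=100, C=100, L=50, IV=4
1000 + 100 + 100 + 50 + 4 = 1254

1254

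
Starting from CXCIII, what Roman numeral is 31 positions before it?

CXCIII = 193
193 - 31 = 162

CLXII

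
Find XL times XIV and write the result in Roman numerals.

XL = 40
XIV = 14
40 × 14 = 560

DLX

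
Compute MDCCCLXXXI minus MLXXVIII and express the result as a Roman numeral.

MDCCCLXXXI = 1881
MLXXVIII = 1078
1881 - 1078 = 803

DCCCIII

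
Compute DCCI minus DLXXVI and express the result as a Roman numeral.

DCCI = 701
DLXXVI = 576
701 - 576 = 125

CXXV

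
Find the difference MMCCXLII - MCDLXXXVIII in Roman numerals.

MMCCXLII = 2242
MCDLXXXVIII = 1488
2242 - 1488 = 754

DCCLIV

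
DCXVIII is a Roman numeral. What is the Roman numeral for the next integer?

DCXVIII = 618; next is 619

DCXIX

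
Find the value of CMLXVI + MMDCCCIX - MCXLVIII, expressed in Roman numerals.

CMLXVI = 966, MMDCCCIX = 2809, MCXLVIII = 1148
966 + 2809 = 3775
3775 - 1148 = 2627

MMDCXXVII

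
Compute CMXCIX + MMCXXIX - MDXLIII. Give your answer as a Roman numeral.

CMXCIX = 999, MMCXXIX = 2129, MDXLIII = 1543
999 + 2129 = 3128
3128 - 1543 = 1585

MDLXXXV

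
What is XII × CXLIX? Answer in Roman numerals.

XII = 12
CXLIX = 149
12 × 149 = 1788

MDCCLXXXVIII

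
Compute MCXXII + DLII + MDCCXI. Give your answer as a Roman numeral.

MCXXII = 1122, DLII = 552, MDCCXI = 1711
1122 + 552 = 1674
1674 + 1711 = 3385

MMMCCCLXXXV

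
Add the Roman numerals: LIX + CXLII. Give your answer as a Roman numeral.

LIX = 59
CXLII = 142
59 + 142 = 201

CCI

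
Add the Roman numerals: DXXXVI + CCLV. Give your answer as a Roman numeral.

DXXXVI = 536
CCLV = 255
536 + 255 = 791

DCCXCI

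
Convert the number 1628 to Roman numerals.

Convert 1628 to Roman numerals:
  1628 contains 1×1000 (M)
  628 contains 1×500 (D)
  128 contains 1×100 (C)
  28 contains 2×10 (XX)
  8 contains 1×5 (V)
  3 contains 3×1 (III)

MDCXXVIII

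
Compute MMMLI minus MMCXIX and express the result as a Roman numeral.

MMMLI = 3051
MMCXIX = 2119
3051 - 2119 = 932

CMXXXII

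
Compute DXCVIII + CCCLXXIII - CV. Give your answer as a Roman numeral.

DXCVIII = 598, CCCLXXIII = 373, CV = 105
598 + 373 = 971
971 - 105 = 866

DCCCLXVI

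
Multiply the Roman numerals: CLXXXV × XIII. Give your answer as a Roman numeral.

CLXXXV = 185
XIII = 13
185 × 13 = 2405

MMCDV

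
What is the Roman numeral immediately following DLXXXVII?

DLXXXVII = 587, so the next integer is 587 + 1 = 588

DLXXXVIII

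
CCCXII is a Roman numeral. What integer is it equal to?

CCCXII: C=100, C=100, C=100, X=10, I=1, I=1
100 + 100 + 100 + 10 + 1 + 1 = 312

312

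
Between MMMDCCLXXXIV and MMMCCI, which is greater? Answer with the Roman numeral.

MMMDCCLXXXIV = 3784
MMMCCI = 3201
3784 is larger

MMMDCCLXXXIV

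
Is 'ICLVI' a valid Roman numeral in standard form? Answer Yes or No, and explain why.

'ICLVI': Invalid subtractive combination: IC

No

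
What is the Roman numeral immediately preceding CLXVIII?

CLXVIII = 168; previous is 167

CLXVII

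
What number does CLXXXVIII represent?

CLXXXVIII: C=100, L=50, X=10, X=10, X=10, V=5, I=1, I=1, I=1
100 + 50 + 10 + 10 + 10 + 5 + 1 + 1 + 1 = 188

188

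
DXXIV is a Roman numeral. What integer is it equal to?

DXXIV: D=500, X=10, X=10, IV=4
500 + 10 + 10 + 4 = 524

524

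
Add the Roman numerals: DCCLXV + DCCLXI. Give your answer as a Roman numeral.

DCCLXV = 765
DCCLXI = 761
765 + 761 = 1526

MDXXVI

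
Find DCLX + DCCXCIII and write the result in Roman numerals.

DCLX = 660
DCCXCIII = 793
660 + 793 = 1453

MCDLIII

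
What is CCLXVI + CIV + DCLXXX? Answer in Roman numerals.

CCLXVI = 266, CIV = 104, DCLXXX = 680
266 + 104 = 370
370 + 680 = 1050

ML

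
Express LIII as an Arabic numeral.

LIII: L=50, I=1, I=1, I=1
50 + 1 + 1 + 1 = 53

53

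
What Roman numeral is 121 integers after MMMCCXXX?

MMMCCXXX = 3230
3230 + 121 = 3351

MMMCCCLI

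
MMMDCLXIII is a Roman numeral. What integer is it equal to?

MMMDCLXIII: M=1000, M=1000, M=1000, D=500, C=100, L=50, X=10, I=1, I=1, I=1
1000 + 1000 + 1000 + 500 + 100 + 50 + 10 + 1 + 1 + 1 = 3663

3663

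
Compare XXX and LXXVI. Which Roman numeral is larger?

XXX = 30
LXXVI = 76
76 is larger

LXXVI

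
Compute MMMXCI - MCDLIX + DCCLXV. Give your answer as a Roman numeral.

MMMXCI = 3091, MCDLIX = 1459, DCCLXV = 765
3091 - 1459 = 1632
1632 + 765 = 2397

MMCCCXCVII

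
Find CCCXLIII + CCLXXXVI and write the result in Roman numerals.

CCCXLIII = 343
CCLXXXVI = 286
343 + 286 = 629

DCXXIX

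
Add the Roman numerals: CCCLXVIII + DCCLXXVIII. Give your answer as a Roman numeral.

CCCLXVIII = 368
DCCLXXVIII = 778
368 + 778 = 1146

MCXLVI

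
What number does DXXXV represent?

DXXXV: D=500, X=10, X=10, X=10, V=5
500 + 10 + 10 + 10 + 5 = 535

535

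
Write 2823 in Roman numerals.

Convert 2823 to Roman numerals:
  2823 contains 2×1000 (MM)
  823 contains 1×500 (D)
  323 contains 3×100 (CCC)
  23 contains 2×10 (XX)
  3 contains 3×1 (III)

MMDCCCXXIII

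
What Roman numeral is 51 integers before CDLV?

CDLV = 455
455 - 51 = 404

CDIV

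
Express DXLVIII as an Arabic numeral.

DXLVIII: D=500, XL=40, V=5, I=1, I=1, I=1
500 + 40 + 5 + 1 + 1 + 1 = 548

548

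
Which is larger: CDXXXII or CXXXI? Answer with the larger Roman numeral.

CDXXXII = 432
CXXXI = 131
432 is larger

CDXXXII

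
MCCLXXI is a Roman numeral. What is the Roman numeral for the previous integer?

MCCLXXI = 1271, so the previous integer is 1271 - 1 = 1270

MCCLXX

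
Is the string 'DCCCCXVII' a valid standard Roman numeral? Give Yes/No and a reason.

'DCCCCXVII': More than 3 consecutive C's

No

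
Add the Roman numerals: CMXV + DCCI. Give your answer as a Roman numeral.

CMXV = 915
DCCI = 701
915 + 701 = 1616

MDCXVI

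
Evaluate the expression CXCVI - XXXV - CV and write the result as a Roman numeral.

CXCVI = 196, XXXV = 35, CV = 105
196 - 35 = 161
161 - 105 = 56

LVI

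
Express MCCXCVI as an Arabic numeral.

MCCXCVI: M=1000, C=100, C=100, XC=90, V=5, I=1
1000 + 100 + 100 + 90 + 5 + 1 = 1296

1296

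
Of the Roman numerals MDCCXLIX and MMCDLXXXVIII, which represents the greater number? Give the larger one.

MDCCXLIX = 1749
MMCDLXXXVIII = 2488
2488 is larger

MMCDLXXXVIII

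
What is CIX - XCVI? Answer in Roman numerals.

CIX = 109
XCVI = 96
109 - 96 = 13

XIII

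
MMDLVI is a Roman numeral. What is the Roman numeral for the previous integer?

MMDLVI = 2556; previous is 2555

MMDLV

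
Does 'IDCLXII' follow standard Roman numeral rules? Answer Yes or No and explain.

'IDCLXII': Invalid subtractive combination: ID

No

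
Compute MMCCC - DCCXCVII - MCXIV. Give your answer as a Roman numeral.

MMCCC = 2300, DCCXCVII = 797, MCXIV = 1114
2300 - 797 = 1503
1503 - 1114 = 389

CCCLXXXIX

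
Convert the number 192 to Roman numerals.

Convert 192 to Roman numerals:
  192 contains 1×100 (C)
  92 contains 1×90 (XC)
  2 contains 2×1 (II)

CXCII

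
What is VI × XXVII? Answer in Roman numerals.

VI = 6
XXVII = 27
6 × 27 = 162

CLXII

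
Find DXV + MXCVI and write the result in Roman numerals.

DXV = 515
MXCVI = 1096
515 + 1096 = 1611

MDCXI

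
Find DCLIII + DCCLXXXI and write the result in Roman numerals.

DCLIII = 653
DCCLXXXI = 781
653 + 781 = 1434

MCDXXXIV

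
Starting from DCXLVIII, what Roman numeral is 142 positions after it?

DCXLVIII = 648
648 + 142 = 790

DCCXC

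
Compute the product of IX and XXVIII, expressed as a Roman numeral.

IX = 9
XXVIII = 28
9 × 28 = 252

CCLII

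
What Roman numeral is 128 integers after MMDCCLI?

MMDCCLI = 2751
2751 + 128 = 2879

MMDCCCLXXIX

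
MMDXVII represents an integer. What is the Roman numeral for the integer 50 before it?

MMDXVII = 2517
2517 - 50 = 2467

MMCDLXVII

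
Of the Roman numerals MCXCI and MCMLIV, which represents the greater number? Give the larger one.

MCXCI = 1191
MCMLIV = 1954
1954 is larger

MCMLIV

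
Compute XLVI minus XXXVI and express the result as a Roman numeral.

XLVI = 46
XXXVI = 36
46 - 36 = 10

X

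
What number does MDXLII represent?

MDXLII: M=1000, D=500, XL=40, I=1, I=1
1000 + 500 + 40 + 1 + 1 = 1542

1542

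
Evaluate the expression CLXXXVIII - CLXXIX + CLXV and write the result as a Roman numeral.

CLXXXVIII = 188, CLXXIX = 179, CLXV = 165
188 - 179 = 9
9 + 165 = 174

CLXXIV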